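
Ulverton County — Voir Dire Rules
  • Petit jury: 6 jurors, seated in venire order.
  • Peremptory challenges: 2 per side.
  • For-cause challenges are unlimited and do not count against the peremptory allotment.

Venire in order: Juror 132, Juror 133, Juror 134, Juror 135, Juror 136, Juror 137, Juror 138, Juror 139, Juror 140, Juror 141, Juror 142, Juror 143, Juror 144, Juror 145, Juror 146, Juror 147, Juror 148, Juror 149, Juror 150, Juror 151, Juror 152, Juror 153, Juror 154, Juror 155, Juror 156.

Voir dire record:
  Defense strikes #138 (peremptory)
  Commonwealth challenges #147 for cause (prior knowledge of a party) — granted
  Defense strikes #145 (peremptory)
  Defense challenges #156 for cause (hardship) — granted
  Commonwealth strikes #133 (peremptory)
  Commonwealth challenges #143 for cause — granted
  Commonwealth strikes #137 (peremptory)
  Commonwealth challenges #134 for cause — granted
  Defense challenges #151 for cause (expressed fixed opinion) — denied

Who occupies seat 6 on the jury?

141

Removed: #133, #134, #137, #138, #143, #145, #147, #156. (#151 stays — for-cause denied.)
Seating in order: seats 1–6 → #132, #135, #136, #139, #140, #141.
So seat 6 is #141.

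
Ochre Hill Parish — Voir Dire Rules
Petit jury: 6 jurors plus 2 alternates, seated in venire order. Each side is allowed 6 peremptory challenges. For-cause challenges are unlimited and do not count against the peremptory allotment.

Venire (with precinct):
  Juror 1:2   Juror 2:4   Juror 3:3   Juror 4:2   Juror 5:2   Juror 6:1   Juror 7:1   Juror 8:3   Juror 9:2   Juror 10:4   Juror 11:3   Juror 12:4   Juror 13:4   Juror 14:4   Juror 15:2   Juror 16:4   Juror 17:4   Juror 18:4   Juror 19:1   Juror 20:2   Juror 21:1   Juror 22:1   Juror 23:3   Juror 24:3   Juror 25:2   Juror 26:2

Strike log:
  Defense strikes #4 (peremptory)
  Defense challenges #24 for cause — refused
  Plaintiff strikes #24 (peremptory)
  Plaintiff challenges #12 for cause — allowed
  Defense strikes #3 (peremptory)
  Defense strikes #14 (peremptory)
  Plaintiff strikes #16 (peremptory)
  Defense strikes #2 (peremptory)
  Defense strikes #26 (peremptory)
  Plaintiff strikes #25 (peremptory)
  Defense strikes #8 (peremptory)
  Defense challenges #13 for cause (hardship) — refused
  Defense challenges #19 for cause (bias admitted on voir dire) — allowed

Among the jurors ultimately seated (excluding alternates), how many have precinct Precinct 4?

Removed: #2, #3, #4, #8, #12, #14, #16, #19, #24, #25, #26.
Seated jurors 1–6: #1, #5, #6, #7, #9, #10 (alternates #11, #13 not counted).
Of those, in Precinct 4: #10 → 1.

1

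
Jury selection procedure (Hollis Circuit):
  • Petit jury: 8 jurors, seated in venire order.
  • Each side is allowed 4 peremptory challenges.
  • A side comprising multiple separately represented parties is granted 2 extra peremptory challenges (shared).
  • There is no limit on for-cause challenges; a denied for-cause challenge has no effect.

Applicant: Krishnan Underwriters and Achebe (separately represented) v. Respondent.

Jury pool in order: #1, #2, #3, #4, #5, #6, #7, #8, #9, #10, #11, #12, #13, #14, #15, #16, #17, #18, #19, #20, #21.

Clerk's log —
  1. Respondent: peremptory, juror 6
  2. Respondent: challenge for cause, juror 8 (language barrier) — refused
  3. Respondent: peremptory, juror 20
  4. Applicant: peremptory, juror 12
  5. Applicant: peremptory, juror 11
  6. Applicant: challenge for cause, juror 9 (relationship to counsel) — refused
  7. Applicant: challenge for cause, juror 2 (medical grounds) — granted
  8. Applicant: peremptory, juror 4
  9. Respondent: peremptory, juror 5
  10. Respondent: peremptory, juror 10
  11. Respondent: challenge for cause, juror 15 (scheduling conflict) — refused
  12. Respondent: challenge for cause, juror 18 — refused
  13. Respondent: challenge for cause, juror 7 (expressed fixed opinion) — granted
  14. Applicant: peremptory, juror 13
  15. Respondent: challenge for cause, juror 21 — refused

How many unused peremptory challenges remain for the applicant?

2

Applicant allotment: 4 base + 2 multi-party = 6.
Applicant peremptories used: #12, #11, #4, #13 — 4 (for-cause on #9, #2 don't count).
Remaining: 6 − 4 = 2.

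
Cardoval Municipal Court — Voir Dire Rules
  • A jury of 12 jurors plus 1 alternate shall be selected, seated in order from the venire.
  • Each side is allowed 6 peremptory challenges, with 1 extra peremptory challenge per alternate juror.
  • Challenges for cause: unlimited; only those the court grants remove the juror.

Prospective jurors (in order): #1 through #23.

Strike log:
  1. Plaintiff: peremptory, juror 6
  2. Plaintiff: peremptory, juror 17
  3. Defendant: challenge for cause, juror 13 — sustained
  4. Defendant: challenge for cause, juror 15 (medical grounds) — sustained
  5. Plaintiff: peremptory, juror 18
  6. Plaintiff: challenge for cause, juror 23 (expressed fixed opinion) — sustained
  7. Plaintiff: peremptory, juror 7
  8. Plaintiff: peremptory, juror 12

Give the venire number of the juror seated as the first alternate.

20

Removed: #6, #7, #12, #13, #15, #17, #18, #23.
Seating in order: seats 1–12 → #1, #2, #3, #4, #5, #8, #9, #10, #11, #14, #16, #19; alternates → #20.
So alternate 1 is #20.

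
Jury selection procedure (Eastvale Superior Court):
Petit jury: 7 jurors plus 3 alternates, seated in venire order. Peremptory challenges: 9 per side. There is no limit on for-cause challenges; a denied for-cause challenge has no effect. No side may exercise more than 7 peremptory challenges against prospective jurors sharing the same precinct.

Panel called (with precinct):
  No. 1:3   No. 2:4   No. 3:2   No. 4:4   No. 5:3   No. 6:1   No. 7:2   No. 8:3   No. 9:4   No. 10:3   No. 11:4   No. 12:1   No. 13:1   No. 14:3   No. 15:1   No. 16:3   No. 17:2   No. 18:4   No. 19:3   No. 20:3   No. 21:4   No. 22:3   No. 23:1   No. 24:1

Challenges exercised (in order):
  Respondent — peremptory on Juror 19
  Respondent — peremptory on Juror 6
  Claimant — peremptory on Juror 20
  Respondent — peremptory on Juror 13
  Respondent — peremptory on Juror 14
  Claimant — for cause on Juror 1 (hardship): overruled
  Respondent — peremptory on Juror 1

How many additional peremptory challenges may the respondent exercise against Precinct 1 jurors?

Respondent peremptories so far: #19, #6, #13, #14, #1 — 5 of 9 used, 4 left overall.
Against Precinct 1: #6, #13 — 2 used; per-precinct cap 7 leaves 5.
Binding limit: min(4, 5) = 4.

4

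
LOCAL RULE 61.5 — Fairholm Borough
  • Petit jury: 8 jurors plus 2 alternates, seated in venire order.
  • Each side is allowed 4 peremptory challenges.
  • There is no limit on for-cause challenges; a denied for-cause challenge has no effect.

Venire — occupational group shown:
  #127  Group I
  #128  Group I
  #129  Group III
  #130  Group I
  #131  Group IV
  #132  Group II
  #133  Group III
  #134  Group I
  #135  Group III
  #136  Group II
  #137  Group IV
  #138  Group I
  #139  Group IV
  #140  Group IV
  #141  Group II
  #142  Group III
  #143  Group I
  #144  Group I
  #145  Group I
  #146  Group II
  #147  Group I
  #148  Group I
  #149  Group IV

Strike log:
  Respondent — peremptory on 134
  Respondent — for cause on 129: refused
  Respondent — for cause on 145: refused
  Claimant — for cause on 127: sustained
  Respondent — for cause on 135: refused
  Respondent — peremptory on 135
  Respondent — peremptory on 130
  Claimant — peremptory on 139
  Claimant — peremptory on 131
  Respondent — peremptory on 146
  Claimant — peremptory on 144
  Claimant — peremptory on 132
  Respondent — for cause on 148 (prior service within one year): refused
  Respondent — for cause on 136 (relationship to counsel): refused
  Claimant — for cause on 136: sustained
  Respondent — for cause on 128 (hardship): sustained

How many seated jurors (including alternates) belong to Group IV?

2

Removed: #127, #128, #130, #131, #132, #134, #135, #136, #139, #144, #146.
Seated (10 incl. alternates): #129, #133, #137, #138, #140, #141, #142, #143, #145, #147.
Of those, in Group IV: #137, #140 → 2.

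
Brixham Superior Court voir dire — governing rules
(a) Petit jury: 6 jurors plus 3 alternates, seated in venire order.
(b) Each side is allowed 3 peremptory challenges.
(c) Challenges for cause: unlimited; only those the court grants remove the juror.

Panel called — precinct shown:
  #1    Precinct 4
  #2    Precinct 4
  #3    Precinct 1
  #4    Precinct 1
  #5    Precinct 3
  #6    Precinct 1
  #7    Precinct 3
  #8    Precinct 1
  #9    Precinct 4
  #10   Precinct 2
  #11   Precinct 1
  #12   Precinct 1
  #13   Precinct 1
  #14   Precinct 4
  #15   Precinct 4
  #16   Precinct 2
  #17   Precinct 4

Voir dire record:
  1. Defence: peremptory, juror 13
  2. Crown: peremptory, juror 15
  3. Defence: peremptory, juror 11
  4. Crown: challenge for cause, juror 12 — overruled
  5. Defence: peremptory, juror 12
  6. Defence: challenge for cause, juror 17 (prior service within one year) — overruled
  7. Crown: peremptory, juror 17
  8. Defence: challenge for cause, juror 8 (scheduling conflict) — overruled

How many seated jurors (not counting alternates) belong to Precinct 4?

Removed: #11, #12, #13, #15, #17.
Seated jurors 1–6: #1, #2, #3, #4, #5, #6 (alternates #7, #8, #9 not counted).
Of those, in Precinct 4: #1, #2 → 2.

2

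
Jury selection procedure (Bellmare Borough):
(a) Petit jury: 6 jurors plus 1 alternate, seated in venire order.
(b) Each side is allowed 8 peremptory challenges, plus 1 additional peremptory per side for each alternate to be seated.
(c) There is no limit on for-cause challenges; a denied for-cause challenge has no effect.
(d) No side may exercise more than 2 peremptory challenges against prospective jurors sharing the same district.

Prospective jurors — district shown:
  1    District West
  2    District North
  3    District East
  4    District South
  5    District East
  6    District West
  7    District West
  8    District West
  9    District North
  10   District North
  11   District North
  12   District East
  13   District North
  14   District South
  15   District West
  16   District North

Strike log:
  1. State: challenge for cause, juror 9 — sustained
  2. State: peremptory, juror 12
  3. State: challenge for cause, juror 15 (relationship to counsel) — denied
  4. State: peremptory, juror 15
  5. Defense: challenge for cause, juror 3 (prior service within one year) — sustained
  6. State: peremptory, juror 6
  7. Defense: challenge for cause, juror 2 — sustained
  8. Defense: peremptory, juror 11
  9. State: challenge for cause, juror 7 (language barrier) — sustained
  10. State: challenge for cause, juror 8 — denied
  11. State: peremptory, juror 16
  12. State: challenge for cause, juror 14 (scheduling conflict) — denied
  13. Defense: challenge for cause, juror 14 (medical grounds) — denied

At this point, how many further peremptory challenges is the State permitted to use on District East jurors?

1

State peremptories so far: #12, #15, #6, #16 — 4 of 9 used, 5 left overall.
Against District East: #12 — 1 used; per-district cap 2 leaves 1.
Binding limit: min(5, 1) = 1.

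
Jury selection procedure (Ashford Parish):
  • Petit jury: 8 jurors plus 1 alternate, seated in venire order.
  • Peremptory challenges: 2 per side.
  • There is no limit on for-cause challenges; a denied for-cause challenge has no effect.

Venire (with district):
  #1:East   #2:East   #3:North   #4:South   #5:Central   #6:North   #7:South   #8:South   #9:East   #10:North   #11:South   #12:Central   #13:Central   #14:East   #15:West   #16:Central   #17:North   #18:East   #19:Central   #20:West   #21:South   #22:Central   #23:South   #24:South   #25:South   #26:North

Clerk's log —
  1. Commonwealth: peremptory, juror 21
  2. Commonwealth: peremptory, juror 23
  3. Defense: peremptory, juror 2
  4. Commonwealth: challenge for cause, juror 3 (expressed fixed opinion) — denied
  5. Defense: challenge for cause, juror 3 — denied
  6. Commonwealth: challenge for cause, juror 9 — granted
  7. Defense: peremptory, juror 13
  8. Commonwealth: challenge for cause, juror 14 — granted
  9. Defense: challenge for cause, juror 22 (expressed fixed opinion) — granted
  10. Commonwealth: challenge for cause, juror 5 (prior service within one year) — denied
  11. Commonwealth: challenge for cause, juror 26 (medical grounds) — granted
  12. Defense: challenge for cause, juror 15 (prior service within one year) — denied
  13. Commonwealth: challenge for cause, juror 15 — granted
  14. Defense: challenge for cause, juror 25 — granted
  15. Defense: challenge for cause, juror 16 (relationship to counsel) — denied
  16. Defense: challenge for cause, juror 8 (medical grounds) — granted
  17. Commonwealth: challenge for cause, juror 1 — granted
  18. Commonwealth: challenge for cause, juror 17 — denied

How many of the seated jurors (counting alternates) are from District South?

3

Removed: #1, #2, #8, #9, #13, #14, #15, #21, #22, #23, #25, #26.
Seated (9 incl. alternates): #3, #4, #5, #6, #7, #10, #11, #12, #16.
Of those, in District South: #4, #7, #11 → 3.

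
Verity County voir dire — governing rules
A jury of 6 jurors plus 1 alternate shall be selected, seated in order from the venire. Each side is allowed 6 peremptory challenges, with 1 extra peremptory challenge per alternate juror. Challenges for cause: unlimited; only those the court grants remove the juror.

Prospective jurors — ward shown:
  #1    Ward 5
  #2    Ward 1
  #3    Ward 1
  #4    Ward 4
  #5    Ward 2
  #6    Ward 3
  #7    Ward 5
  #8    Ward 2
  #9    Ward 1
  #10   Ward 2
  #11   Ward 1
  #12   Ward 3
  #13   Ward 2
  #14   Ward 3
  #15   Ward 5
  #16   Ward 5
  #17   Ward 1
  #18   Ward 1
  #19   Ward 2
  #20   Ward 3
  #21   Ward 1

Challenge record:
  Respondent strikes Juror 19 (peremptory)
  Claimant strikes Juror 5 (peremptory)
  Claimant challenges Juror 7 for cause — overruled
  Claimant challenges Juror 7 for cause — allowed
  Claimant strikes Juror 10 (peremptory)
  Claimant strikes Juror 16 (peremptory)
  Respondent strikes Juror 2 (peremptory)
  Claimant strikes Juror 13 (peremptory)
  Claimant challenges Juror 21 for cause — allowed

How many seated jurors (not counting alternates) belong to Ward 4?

Removed: #2, #5, #7, #10, #13, #16, #19, #21.
Seated jurors 1–6: #1, #3, #4, #6, #8, #9 (alternates #11 not counted).
Of those, in Ward 4: #4 → 1.

1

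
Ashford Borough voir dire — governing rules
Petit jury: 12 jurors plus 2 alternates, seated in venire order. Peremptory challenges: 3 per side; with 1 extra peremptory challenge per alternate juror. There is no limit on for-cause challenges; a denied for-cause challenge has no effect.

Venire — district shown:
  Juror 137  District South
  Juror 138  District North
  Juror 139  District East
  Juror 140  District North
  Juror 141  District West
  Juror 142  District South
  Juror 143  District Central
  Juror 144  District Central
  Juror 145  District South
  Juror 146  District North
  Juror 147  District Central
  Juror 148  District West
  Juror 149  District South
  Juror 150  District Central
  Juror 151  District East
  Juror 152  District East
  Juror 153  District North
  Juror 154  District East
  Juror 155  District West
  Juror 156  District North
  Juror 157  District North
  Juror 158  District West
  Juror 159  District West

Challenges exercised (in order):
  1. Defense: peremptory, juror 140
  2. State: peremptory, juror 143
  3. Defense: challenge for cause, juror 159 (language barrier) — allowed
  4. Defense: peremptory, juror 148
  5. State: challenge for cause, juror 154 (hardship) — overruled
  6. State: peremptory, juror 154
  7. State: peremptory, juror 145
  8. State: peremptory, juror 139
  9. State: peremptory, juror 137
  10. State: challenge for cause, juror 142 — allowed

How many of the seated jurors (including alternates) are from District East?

Removed: #137, #139, #140, #142, #143, #145, #148, #154, #159.
Seated (14 incl. alternates): #138, #141, #144, #146, #147, #149, #150, #151, #152, #153, #155, #156, #157, #158.
Of those, in District East: #151, #152 → 2.

2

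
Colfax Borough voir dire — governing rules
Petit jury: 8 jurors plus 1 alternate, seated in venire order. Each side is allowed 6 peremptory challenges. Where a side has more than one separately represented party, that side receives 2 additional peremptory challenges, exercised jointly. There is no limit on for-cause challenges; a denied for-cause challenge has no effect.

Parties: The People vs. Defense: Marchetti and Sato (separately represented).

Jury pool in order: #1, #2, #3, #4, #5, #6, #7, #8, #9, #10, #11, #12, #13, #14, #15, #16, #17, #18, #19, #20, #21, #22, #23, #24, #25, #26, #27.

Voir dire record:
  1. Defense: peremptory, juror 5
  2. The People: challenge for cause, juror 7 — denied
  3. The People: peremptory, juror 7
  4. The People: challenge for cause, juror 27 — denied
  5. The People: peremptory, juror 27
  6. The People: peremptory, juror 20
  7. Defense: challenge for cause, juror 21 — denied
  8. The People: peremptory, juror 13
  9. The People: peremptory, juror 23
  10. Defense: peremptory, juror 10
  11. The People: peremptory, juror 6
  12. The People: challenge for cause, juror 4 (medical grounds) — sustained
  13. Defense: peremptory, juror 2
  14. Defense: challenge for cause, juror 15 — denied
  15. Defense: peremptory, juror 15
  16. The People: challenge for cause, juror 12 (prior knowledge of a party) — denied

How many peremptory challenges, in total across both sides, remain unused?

The People allotment: 6. Defense allotment: 6 base + 2 multi-party = 8.
The People peremptories used: #7, #27, #20, #13, #23, #6 — 6 (for-cause on #7, #27, #4, #12 don't count).
Defense peremptories used: #5, #10, #2, #15 — 4 (for-cause on #21, #15 don't count).
Remaining: (6 − 6) + (8 − 4) = 4.

4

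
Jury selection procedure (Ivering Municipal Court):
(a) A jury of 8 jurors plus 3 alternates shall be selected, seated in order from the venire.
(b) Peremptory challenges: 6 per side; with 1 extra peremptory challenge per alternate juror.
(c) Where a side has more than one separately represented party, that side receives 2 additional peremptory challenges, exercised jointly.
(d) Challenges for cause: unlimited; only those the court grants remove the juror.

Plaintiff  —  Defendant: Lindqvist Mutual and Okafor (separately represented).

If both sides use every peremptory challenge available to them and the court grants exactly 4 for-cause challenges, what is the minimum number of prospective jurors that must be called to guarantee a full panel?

35

Seats to fill: 8 + 3 alternates = 11.
Peremptories — Plaintiff: 6 + 1×3 = 9; Defendant: 6 + 1×3 + 2 = 11; total 20.
For-cause removals: 4.
Minimum venire: 11 + 20 + 4 = 35.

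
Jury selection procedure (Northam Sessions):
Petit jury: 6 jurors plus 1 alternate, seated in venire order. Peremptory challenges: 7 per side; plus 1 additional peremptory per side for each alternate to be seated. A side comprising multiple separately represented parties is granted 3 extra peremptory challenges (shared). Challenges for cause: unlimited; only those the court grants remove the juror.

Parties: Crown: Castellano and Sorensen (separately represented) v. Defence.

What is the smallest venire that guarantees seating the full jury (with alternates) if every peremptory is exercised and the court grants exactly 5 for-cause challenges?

Seats to fill: 6 + 1 alternates = 7.
Peremptories — Crown: 7 + 1×1 + 3 = 11; Defence: 7 + 1×1 = 8; total 19.
For-cause removals: 5.
Minimum venire: 7 + 19 + 5 = 31.

31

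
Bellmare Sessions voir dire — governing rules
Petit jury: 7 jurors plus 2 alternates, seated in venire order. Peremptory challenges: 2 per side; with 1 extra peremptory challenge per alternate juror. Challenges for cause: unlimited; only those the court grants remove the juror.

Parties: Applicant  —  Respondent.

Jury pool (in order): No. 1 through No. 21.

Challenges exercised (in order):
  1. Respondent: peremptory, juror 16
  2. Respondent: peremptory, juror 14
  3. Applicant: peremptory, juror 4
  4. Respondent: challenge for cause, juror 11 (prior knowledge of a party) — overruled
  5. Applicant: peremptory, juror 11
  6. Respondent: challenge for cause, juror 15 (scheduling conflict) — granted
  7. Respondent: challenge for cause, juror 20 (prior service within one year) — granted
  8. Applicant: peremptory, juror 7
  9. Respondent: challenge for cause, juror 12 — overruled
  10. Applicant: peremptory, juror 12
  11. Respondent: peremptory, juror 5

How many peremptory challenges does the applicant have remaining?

0

Applicant allotment: 2 base + 1 × 2 alternates = 4.
Applicant peremptories used: #4, #11, #7, #12 — 4.
Remaining: 4 − 4 = 0.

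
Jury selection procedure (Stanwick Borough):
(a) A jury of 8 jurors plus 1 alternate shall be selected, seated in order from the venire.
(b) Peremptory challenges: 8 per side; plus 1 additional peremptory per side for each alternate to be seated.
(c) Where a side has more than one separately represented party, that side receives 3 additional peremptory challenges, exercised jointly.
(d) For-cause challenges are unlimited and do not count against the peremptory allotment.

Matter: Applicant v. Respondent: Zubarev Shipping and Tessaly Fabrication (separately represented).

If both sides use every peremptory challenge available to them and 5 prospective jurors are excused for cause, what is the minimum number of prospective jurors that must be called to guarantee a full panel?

35

Seats to fill: 8 + 1 alternates = 9.
Peremptories — Applicant: 8 + 1×1 = 9; Respondent: 8 + 1×1 + 3 = 12; total 21.
For-cause removals: 5.
Minimum venire: 9 + 21 + 5 = 35.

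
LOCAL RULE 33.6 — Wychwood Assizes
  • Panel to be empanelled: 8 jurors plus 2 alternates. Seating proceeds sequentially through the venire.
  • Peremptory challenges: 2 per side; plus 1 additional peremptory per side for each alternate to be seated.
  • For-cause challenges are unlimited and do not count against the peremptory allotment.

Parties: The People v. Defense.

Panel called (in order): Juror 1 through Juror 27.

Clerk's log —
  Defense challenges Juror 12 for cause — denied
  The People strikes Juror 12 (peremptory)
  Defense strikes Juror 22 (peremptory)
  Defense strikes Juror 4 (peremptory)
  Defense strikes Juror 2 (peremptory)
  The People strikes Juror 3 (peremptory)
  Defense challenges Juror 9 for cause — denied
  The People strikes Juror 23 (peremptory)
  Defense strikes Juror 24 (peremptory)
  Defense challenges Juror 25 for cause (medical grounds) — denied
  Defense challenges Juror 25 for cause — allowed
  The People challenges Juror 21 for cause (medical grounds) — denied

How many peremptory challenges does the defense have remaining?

Defense allotment: 2 base + 1 × 2 alternates = 4.
Defense peremptories used: #22, #4, #2, #24 — 4 (for-cause on #12, #9, #25, #25 don't count).
Remaining: 4 − 4 = 0.

0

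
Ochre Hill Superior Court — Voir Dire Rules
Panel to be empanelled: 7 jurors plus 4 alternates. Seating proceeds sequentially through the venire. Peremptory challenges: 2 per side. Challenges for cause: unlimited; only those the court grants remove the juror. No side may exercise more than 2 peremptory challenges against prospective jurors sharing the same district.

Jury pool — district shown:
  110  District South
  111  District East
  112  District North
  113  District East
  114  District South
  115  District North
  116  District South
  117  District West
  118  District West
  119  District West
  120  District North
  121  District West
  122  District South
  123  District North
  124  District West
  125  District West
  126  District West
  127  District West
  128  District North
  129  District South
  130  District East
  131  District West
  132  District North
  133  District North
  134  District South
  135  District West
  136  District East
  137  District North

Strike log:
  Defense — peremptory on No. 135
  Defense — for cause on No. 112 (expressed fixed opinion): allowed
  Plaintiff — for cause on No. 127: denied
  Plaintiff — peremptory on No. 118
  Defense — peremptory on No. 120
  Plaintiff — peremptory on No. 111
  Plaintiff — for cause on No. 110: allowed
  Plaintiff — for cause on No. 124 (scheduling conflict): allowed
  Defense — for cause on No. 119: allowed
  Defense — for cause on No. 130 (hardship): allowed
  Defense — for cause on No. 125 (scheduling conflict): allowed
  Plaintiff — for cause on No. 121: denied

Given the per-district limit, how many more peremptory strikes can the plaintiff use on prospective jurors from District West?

Plaintiff peremptories so far: #118, #111 — 2 of 2 used, 0 left overall.
Against District West: #118 — 1 used; per-district cap 2 leaves 1.
Binding limit: min(0, 1) = 0.

0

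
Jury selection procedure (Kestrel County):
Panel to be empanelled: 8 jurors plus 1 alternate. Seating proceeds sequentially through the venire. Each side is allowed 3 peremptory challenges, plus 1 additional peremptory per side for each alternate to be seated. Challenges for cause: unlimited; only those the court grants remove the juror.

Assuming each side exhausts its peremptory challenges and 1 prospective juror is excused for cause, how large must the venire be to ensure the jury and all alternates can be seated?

Seats to fill: 8 + 1 alternates = 9.
Peremptories: 3 + 1×1 = 4 per side × 2 sides = 8.
For-cause removals: 1.
Minimum venire: 9 + 8 + 1 = 18.

18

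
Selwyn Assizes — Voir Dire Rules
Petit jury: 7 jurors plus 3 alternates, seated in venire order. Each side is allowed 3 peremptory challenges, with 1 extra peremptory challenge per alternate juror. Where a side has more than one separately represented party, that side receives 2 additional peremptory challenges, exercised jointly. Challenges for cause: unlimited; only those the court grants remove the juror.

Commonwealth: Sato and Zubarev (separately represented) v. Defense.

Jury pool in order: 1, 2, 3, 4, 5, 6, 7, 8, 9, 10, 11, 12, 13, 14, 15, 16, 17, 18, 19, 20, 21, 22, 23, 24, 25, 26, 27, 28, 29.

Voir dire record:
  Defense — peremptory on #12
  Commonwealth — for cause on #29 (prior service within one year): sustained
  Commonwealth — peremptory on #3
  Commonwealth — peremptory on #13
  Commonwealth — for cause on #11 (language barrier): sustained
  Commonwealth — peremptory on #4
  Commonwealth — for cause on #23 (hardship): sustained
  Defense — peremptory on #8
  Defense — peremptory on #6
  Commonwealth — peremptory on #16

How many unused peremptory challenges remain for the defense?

3

Defense allotment: 3 base + 1 × 3 alternates = 6.
Defense peremptories used: #12, #8, #6 — 3.
Remaining: 6 − 3 = 3.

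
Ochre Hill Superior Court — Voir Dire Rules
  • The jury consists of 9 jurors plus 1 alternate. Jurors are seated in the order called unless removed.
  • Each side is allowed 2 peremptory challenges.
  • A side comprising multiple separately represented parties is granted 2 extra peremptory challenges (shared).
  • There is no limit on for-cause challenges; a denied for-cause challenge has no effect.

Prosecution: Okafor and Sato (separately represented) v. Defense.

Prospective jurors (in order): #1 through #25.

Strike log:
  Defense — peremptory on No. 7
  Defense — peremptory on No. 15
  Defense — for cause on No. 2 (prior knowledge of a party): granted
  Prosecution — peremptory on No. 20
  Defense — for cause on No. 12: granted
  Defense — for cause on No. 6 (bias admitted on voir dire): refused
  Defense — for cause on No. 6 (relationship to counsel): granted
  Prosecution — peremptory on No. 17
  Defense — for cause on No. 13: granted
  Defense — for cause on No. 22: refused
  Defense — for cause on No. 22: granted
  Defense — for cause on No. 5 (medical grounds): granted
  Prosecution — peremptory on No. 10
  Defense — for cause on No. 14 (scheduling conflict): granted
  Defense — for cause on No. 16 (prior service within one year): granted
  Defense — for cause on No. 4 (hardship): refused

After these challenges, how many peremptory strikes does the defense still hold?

0

Defense allotment: 2.
Defense peremptories used: #7, #15 — 2 (for-cause on #2, #12, #6, #6, #13, #22, #22, #5, #14, #16, #4 don't count).
Remaining: 2 − 2 = 0.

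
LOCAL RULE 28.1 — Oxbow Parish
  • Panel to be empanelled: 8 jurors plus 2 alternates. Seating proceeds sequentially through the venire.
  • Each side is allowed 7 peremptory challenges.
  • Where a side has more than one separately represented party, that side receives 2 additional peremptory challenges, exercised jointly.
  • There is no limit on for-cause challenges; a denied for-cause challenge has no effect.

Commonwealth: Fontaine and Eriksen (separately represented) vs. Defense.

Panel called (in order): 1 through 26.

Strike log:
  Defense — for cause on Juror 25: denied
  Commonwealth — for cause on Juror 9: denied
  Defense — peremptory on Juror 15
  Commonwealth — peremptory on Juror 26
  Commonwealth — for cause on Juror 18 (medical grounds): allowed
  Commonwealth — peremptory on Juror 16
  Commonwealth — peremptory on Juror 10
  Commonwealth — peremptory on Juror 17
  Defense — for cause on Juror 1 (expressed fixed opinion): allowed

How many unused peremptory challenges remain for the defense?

6

Defense allotment: 7.
Defense peremptories used: #15 — 1 (for-cause on #25, #1 don't count).
Remaining: 7 − 1 = 6.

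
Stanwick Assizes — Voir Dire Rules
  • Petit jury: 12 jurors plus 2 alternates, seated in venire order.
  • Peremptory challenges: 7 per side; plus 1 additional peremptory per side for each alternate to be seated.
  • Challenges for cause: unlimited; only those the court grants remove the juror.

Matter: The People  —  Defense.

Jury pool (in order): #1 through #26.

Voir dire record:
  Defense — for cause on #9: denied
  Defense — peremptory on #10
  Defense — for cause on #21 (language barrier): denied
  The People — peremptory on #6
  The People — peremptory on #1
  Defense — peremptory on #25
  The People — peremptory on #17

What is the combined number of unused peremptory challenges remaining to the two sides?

The People allotment: 7 base + 1 × 2 alternates = 9. Defense allotment: 7 base + 1 × 2 alternates = 9.
The People peremptories used: #6, #1, #17 — 3.
Defense peremptories used: #10, #25 — 2 (for-cause on #9, #21 don't count).
Remaining: (9 − 3) + (9 − 2) = 13.

13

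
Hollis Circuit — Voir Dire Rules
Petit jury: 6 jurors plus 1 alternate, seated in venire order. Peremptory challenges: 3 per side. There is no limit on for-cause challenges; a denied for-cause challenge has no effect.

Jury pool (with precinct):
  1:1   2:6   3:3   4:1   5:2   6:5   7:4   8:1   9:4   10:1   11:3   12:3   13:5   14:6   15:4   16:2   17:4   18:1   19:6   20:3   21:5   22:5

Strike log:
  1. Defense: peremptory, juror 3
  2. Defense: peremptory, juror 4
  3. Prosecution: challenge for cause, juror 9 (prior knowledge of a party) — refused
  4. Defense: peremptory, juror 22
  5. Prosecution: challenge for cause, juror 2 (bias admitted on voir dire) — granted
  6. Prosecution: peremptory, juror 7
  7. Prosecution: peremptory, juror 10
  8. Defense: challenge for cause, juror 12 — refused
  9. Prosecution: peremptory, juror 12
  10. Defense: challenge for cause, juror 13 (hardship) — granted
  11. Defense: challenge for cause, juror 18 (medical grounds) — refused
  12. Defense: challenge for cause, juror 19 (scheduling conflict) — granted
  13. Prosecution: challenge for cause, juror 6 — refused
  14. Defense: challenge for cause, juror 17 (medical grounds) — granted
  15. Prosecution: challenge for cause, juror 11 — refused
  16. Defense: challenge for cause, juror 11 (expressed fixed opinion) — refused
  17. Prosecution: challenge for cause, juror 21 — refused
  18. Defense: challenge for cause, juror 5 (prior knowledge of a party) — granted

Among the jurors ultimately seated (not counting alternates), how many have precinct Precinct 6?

1

Removed: #2, #3, #4, #5, #7, #10, #12, #13, #17, #19, #22.
Seated jurors 1–6: #1, #6, #8, #9, #11, #14 (alternates #15 not counted).
Of those, in Precinct 6: #14 → 1.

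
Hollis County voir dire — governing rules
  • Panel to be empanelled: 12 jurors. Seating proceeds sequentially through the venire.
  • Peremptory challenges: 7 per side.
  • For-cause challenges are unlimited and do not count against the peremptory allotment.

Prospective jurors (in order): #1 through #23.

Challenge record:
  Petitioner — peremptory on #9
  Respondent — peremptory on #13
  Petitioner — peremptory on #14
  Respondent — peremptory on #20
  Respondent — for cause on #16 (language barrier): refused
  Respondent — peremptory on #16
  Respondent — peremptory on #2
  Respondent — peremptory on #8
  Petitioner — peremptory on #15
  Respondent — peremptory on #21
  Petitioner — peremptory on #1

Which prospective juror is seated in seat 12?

22

Removed: #1, #2, #8, #9, #13, #14, #15, #16, #20, #21.
Filling seats in venire order through position 12: #3, #4, #5, #6, #7, #10, #11, #12, #17, #18, #19, #22.
So seat 12 is #22.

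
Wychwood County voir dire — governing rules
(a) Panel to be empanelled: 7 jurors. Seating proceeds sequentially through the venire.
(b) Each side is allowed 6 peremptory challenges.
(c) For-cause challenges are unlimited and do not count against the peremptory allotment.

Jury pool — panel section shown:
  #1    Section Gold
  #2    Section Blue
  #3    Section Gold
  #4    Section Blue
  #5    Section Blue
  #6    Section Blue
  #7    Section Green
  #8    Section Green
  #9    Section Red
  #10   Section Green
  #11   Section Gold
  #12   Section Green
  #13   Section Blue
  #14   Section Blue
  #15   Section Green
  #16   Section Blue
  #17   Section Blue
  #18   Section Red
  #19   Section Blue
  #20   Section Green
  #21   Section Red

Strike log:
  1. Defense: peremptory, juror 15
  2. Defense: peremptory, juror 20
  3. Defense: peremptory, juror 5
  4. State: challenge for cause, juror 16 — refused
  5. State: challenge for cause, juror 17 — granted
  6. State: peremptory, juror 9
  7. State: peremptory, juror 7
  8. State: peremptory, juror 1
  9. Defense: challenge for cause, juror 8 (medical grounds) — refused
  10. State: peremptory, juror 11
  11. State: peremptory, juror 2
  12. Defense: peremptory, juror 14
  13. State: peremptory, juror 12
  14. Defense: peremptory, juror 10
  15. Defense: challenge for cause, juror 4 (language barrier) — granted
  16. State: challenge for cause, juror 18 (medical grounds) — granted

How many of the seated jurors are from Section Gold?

Removed: #1, #2, #4, #5, #7, #9, #10, #11, #12, #14, #15, #17, #18, #20.
Seated jurors 1–7: #3, #6, #8, #13, #16, #19, #21.
Of those, in Section Gold: #3 → 1.

1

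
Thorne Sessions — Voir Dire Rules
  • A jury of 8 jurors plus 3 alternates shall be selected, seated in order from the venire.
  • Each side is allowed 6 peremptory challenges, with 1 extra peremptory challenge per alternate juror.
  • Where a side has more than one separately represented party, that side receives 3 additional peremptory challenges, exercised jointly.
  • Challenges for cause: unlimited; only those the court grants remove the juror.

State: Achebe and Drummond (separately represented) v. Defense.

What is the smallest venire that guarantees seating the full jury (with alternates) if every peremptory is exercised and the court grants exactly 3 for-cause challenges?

35

Seats to fill: 8 + 3 alternates = 11.
Peremptories — State: 6 + 1×3 + 3 = 12; Defense: 6 + 1×3 = 9; total 21.
For-cause removals: 3.
Minimum venire: 11 + 21 + 3 = 35.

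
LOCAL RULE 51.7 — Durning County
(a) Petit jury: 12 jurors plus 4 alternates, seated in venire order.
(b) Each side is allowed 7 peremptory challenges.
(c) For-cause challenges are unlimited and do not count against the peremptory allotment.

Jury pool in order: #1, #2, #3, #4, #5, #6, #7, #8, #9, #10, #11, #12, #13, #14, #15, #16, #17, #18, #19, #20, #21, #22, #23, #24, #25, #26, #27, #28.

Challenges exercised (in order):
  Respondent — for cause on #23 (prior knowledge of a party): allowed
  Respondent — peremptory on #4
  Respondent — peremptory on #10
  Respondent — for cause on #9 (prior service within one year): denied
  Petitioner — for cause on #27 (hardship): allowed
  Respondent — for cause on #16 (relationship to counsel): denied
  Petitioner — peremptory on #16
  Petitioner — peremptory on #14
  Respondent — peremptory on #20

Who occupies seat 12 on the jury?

Removed: #4, #10, #14, #16, #20, #23, #27. (#9 stays — for-cause denied.)
Seating in order: seats 1–12 → #1, #2, #3, #5, #6, #7, #8, #9, #11, #12, #13, #15; alternates → #17, #18, #19, #21.
So seat 12 is #15.

15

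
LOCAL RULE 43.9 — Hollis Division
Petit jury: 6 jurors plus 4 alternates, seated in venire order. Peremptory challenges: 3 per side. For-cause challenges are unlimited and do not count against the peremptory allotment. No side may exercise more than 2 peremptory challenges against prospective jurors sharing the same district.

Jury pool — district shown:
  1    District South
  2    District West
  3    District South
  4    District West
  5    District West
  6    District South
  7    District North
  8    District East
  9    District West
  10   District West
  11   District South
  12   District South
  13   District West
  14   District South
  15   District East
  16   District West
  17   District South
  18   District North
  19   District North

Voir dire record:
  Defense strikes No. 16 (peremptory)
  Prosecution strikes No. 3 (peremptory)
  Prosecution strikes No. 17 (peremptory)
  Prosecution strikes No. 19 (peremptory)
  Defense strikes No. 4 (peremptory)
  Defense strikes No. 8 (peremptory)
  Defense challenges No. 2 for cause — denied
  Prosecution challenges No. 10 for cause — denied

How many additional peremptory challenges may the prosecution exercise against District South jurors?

0

Prosecution peremptories so far: #3, #17, #19 — 3 of 3 used, 0 left overall.
Against District South: #3, #17 — 2 used; per-district cap 2 leaves 0.
Binding limit: min(0, 0) = 0.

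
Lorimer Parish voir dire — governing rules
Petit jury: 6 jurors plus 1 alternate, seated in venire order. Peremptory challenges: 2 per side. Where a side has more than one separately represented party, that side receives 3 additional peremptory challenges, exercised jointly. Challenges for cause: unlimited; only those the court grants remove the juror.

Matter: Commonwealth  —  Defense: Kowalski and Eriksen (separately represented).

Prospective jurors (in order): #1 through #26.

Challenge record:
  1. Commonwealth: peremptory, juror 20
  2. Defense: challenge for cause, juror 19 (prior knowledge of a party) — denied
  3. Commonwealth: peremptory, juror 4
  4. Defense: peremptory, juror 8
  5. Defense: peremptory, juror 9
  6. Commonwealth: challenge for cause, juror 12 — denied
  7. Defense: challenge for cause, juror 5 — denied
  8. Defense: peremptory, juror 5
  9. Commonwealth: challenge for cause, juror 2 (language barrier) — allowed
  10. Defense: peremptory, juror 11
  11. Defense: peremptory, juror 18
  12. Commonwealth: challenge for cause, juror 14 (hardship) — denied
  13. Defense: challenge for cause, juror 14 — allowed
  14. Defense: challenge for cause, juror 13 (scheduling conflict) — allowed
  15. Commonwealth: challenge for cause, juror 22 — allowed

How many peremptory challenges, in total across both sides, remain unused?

Commonwealth allotment: 2. Defense allotment: 2 base + 3 multi-party = 5.
Commonwealth peremptories used: #20, #4 — 2 (for-cause on #12, #2, #14, #22 don't count).
Defense peremptories used: #8, #9, #5, #11, #18 — 5 (for-cause on #19, #5, #14, #13 don't count).
Remaining: (2 − 2) + (5 − 5) = 0.

0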